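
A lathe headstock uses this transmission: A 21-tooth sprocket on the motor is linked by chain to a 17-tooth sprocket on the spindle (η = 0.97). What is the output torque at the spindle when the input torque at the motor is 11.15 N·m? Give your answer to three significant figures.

After the chain (17/21): 11.15 × 0.80952 × 0.97 = 8.7554 N·m

8.76 N·m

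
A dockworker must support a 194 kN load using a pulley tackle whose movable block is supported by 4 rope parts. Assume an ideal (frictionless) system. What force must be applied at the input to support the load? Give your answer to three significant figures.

Block-and-tackle MA = number of supporting rope parts = 4.
Effort = load / MA = 194 / 4 = 48.5 kN.

48.5 kN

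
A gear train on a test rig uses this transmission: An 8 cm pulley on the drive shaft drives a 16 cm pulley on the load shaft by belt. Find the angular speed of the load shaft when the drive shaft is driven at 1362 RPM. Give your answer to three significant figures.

681 RPM

Belt: ratio = 16/8 = 2, so the load shaft turns at 1362 / 2 = 681 RPM.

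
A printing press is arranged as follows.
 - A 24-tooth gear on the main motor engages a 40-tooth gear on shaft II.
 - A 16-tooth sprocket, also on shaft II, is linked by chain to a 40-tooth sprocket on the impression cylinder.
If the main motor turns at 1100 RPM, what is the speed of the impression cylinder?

264 RPM

gear mesh 40/24 = 1.6667 → 1100/1.6667 = 660 RPM
chain 40/16 = 2.5 → 660/2.5 = 264 RPM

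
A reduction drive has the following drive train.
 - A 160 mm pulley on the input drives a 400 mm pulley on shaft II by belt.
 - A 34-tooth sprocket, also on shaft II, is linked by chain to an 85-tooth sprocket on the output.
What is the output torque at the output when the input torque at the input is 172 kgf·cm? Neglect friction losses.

After the belt (400/160): 172 × 2.5 = 430 kgf·cm
After the chain (85/34): 430 × 2.5 = 1075 kgf·cm

1075 kgf·cm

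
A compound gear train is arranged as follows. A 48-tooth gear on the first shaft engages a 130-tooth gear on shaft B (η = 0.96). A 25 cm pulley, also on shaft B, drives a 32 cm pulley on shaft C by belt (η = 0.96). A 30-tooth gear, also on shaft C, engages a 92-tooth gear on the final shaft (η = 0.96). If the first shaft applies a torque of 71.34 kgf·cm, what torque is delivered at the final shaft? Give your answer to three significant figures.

671 kgf·cm

After the gear mesh (130/48): 71.34 × 2.7083 × 0.96 = 185.48 kgf·cm
After the belt (32/25): 185.48 × 1.28 × 0.96 = 227.92 kgf·cm
After the gear mesh (92/30): 227.92 × 3.0667 × 0.96 = 671 kgf·cm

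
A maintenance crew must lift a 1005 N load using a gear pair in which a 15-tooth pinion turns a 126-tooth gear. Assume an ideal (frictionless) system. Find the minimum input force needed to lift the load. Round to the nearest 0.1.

Gear pair MA = 126/15 = 8.4.
Effort = load / MA = 1005 / 8.4 = 119.64 N.

119.6 N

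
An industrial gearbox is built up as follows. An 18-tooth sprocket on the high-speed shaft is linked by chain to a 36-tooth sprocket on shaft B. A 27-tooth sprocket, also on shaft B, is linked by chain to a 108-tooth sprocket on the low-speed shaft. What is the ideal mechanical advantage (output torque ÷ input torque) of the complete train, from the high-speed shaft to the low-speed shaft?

8

Each stage contributes driven/driver: chain 36/18 = 2, chain 108/27 = 4.
Overall: 2 × 4 = 8.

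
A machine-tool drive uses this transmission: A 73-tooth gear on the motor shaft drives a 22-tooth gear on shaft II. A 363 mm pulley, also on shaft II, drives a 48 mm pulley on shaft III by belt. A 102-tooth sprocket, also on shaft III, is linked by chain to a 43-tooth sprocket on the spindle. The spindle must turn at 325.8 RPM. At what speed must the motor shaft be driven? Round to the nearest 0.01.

Overall ratio R = 0.30137 × 0.13223 × 0.42157 = 0.0168.
Required input speed = output speed × R = 325.8 × 0.0168 = 5.4734 RPM.

5.47 RPM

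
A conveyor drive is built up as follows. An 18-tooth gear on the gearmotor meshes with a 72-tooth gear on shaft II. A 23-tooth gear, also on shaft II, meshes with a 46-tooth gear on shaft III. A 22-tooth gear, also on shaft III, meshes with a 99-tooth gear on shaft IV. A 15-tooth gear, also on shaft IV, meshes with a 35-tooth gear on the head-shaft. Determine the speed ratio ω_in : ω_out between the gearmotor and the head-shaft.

84

Each stage contributes driven/driver: gear mesh 72/18 = 4, gear mesh 46/23 = 2, gear mesh 99/22 = 4.5, gear mesh 35/15 = 2.3333.
Overall: 4 × 2 × 4.5 × 2.3333 = 84.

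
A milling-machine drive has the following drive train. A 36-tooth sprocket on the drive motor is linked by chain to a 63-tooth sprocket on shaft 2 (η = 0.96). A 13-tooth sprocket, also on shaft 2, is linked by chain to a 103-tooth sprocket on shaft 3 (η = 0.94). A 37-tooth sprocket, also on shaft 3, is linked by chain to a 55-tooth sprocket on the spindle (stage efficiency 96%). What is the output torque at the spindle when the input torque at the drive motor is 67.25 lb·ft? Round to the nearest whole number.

1201 lb·ft

After the chain (63/36): 67.25 × 1.75 × 0.96 = 112.98 lb·ft
After the chain (103/13): 112.98 × 7.9231 × 0.94 = 841.44 lb·ft
After the chain (55/37): 841.44 × 1.4865 × 0.96 = 1200.8 lb·ft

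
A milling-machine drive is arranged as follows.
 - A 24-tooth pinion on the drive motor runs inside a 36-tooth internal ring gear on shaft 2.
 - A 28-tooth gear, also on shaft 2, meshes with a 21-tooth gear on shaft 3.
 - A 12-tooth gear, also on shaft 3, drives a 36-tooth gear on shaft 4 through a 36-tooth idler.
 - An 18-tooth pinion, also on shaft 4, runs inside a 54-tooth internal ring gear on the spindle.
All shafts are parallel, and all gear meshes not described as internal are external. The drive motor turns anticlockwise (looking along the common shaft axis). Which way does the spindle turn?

clockwise

the drive motor → shaft 2: internal mesh, same direction → CCW.
shaft 2 → shaft 3: external mesh, 1 reversal → CW.
shaft 3 → shaft 4: driver → idler → driven is 2 external meshes, 2 reversals → CW.
shaft 4 → the spindle: internal mesh, same direction → CW.
3 reversals in total — an odd number — so the spindle turns opposite to the drive motor.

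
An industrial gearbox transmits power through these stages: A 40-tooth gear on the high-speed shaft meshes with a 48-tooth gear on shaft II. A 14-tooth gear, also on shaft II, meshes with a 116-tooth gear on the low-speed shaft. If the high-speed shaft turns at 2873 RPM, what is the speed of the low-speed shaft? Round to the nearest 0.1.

289.0 RPM

gear mesh 48/40 = 1.2 → 2873/1.2 = 2394.2 RPM
gear mesh 116/14 = 8.2857 → 2394.2/8.2857 = 288.95 RPM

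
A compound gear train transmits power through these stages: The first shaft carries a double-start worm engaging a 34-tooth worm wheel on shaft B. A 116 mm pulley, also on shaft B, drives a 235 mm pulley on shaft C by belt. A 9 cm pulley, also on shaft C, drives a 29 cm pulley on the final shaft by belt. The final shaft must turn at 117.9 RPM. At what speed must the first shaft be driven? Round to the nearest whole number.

Overall ratio R = 17 × 2.0259 × 3.2222 = 110.97.
Required input speed = output speed × R = 117.9 × 110.97 = 13084 RPM.

13084 RPM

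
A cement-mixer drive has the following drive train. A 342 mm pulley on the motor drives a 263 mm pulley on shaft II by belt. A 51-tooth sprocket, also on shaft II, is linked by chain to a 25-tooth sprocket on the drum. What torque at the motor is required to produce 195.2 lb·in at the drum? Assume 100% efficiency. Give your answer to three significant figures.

Overall ratio R = 0.76901 × 0.4902 = 0.37696.
Input torque = output torque / R = 195.2 / 0.37696 = 517.82 lb·in.

518 lb·in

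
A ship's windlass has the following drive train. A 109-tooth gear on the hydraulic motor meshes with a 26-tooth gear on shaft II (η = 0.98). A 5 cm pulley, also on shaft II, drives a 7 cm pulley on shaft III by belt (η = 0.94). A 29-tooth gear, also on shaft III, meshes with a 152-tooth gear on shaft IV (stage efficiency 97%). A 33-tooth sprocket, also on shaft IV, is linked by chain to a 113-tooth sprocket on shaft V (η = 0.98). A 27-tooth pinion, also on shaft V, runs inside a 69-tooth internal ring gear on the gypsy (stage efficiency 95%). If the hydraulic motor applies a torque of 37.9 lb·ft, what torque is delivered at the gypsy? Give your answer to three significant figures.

483 lb·ft

After the gear mesh (26/109): 37.9 × 0.23853 × 0.98 = 8.8596 lb·ft
After the belt (7/5): 8.8596 × 1.4 × 0.94 = 11.659 lb·ft
After the gear mesh (152/29): 11.659 × 5.2414 × 0.97 = 59.277 lb·ft
After the chain (113/33): 59.277 × 3.4242 × 0.98 = 198.92 lb·ft
After the internal gear (69/27): 198.92 × 2.5556 × 0.95 = 482.93 lb·ft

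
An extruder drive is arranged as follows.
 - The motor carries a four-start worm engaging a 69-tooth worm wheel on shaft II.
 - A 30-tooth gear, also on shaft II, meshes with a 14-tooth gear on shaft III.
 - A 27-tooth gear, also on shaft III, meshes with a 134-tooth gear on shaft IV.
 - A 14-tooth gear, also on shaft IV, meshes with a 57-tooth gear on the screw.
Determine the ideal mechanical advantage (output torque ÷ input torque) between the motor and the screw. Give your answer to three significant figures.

Each stage contributes driven/driver: worm 69/4 = 17.25, gear mesh 14/30 = 0.46667, gear mesh 134/27 = 4.963, gear mesh 57/14 = 4.0714.
Overall: 17.25 × 0.46667 × 4.963 × 4.0714 = 162.66.

163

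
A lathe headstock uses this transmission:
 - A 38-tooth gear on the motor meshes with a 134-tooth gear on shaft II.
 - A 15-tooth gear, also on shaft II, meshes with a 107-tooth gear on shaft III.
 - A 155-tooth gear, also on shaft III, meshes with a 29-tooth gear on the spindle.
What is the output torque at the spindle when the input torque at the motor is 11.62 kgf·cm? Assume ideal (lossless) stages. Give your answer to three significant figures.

After the gear mesh (134/38): 11.62 × 3.5263 = 40.976 kgf·cm
After the gear mesh (107/15): 40.976 × 7.1333 = 292.29 kgf·cm
After the gear mesh (29/155): 292.29 × 0.1871 = 54.687 kgf·cm

54.7 kgf·cm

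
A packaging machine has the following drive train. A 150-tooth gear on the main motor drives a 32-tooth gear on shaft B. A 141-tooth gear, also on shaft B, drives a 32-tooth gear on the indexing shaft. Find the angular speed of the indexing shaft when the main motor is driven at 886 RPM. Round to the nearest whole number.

18300 RPM

gear mesh 32/150 = 0.21333 → 886/0.21333 = 4153.1 RPM
gear mesh 32/141 = 0.22695 → 4153.1/0.22695 = 18300 RPM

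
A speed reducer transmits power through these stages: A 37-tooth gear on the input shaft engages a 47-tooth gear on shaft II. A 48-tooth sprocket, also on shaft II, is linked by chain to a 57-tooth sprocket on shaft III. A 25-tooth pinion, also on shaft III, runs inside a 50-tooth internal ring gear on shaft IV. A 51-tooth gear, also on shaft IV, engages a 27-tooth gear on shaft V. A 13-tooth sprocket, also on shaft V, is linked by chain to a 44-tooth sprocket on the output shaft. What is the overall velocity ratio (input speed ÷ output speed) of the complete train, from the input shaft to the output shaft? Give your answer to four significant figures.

5.406

Each stage contributes driven/driver: gear mesh 47/37 = 1.2703, chain 57/48 = 1.1875, internal gear 50/25 = 2, gear mesh 27/51 = 0.52941, chain 44/13 = 3.3846.
Overall: 1.2703 × 1.1875 × 2 × 0.52941 × 3.3846 = 5.4058.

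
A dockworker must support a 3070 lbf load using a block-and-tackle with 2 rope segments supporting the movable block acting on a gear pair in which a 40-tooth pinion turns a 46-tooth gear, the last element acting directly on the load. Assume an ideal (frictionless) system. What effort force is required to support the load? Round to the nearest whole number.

1335 lbf

Block-and-tackle MA = number of supporting rope parts = 2.
Gear pair MA = 46/40 = 1.15.
Combined ideal MA = 2 × 1.15 = 2.3.
Effort = load / MA = 3070 / 2.3 = 1334.8 lbf.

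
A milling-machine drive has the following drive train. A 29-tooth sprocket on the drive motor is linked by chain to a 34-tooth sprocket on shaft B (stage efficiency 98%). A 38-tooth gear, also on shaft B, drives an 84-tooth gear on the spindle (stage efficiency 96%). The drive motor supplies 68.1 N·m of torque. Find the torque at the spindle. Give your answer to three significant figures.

Chain: ratio = 34/29 = 1.1724; torque at shaft B = 68.1 × 1.1724 × 0.98 = 78.245 N·m.
Gear mesh: ratio = 84/38 = 2.2105; torque at the spindle = 78.245 × 2.2105 × 0.96 = 166.04 N·m.

166 N·m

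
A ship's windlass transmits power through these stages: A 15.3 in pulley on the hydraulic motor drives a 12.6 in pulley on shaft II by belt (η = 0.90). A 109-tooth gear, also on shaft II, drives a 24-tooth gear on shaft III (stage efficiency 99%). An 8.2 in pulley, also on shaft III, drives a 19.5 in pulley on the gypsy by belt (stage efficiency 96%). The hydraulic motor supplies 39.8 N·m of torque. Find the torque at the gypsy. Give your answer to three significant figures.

Belt: ratio = 12.6/15.3 = 0.82353; torque at shaft II = 39.8 × 0.82353 × 0.90 = 29.499 N·m.
Gear mesh: ratio = 24/109 = 0.22018; torque at shaft III = 29.499 × 0.22018 × 0.99 = 6.4302 N·m.
Belt: ratio = 19.5/8.2 = 2.378; torque at the gypsy = 6.4302 × 2.378 × 0.96 = 14.68 N·m.

14.7 N·m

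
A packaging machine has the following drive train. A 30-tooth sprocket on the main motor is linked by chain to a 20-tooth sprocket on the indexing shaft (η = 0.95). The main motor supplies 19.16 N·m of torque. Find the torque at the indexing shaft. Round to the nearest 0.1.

Chain: ratio = 20/30 = 0.66667; torque at the indexing shaft = 19.16 × 0.66667 × 0.95 = 12.135 N·m.

12.1 N·m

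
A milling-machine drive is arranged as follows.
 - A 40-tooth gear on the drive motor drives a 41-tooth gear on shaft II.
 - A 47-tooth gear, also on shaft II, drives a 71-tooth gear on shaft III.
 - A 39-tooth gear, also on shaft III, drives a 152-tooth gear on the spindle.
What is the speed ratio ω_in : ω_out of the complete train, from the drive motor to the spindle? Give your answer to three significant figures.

6.03

Each stage contributes driven/driver: gear mesh 41/40 = 1.025, gear mesh 71/47 = 1.5106, gear mesh 152/39 = 3.8974.
Overall: 1.025 × 1.5106 × 3.8974 = 6.0348.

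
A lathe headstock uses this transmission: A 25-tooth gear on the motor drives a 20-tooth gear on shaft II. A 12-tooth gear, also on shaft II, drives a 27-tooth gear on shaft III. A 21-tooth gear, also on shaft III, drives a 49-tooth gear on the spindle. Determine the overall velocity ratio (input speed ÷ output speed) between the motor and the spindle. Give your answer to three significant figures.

4.20

Each stage contributes driven/driver: gear mesh 20/25 = 0.8, gear mesh 27/12 = 2.25, gear mesh 49/21 = 2.3333.
Overall: 0.8 × 2.25 × 2.3333 = 4.2.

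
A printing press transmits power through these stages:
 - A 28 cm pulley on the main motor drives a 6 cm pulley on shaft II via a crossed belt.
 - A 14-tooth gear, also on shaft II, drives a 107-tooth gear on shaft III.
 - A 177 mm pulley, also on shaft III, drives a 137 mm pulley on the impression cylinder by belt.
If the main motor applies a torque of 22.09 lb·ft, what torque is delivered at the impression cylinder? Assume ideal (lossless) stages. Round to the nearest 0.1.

28.0 lb·ft

belt 6/28 = 0.21429 → τ = 22.09·0.21429 = 4.7336 lb·ft
gear mesh 107/14 = 7.6429 → τ = 4.7336·7.6429 = 36.178 lb·ft
belt 137/177 = 0.77401 → τ = 36.178·0.77401 = 28.002 lb·ft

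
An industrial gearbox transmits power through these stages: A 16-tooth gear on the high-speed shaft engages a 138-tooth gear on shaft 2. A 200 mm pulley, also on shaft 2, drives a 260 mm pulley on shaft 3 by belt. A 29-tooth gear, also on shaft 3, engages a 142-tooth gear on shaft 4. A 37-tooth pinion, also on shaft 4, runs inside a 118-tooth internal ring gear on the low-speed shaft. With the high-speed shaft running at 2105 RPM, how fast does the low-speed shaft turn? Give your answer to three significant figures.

12.0 RPM

Gear mesh: ratio = 138/16 = 8.625, so shaft 2 turns at 2105 / 8.625 = 244.06 RPM.
Belt: ratio = 260/200 = 1.3, so shaft 3 turns at 244.06 / 1.3 = 187.74 RPM.
Gear mesh: ratio = 142/29 = 4.8966, so shaft 4 turns at 187.74 / 4.8966 = 38.341 RPM.
Internal gear: ratio = 118/37 = 3.1892, so the low-speed shaft turns at 38.341 / 3.1892 = 12.022 RPM.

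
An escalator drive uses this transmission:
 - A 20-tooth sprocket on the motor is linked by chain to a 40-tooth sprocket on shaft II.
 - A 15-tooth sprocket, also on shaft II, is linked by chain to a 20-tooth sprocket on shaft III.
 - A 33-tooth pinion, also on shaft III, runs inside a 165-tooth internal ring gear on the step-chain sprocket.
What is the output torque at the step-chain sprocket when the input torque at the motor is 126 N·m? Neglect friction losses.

After the chain (40/20): 126 × 2 = 252 N·m
After the chain (20/15): 252 × 1.3333 = 336 N·m
After the internal gear (165/33): 336 × 5 = 1680 N·m

1680 N·m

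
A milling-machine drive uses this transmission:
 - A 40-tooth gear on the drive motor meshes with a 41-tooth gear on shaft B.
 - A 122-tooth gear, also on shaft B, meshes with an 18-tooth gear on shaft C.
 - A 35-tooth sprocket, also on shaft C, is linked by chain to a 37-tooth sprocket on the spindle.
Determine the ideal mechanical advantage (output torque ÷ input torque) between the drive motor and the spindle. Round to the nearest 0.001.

0.160

Each stage contributes driven/driver: gear mesh 41/40 = 1.025, gear mesh 18/122 = 0.14754, chain 37/35 = 1.0571.
Overall: 1.025 × 0.14754 × 1.0571 = 0.15987.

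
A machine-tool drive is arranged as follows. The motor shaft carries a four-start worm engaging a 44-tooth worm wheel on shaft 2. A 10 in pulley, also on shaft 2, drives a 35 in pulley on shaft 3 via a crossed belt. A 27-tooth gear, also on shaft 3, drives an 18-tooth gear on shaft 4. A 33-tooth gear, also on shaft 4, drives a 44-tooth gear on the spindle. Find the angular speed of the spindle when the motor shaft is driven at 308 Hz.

9 Hz

Worm: ratio = 44/4 = 11, so shaft 2 turns at 308 / 11 = 28 Hz.
Belt: ratio = 35/10 = 3.5, so shaft 3 turns at 28 / 3.5 = 8 Hz.
Gear mesh: ratio = 18/27 = 0.66667, so shaft 4 turns at 8 / 0.66667 = 12 Hz.
Gear mesh: ratio = 44/33 = 1.3333, so the spindle turns at 12 / 1.3333 = 9 Hz.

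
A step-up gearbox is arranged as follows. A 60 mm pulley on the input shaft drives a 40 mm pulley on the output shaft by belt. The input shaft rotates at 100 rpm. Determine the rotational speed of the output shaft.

the input shaft → the output shaft (belt, 40/60): 100 ÷ 0.66667 = 150 rpm

150 rpm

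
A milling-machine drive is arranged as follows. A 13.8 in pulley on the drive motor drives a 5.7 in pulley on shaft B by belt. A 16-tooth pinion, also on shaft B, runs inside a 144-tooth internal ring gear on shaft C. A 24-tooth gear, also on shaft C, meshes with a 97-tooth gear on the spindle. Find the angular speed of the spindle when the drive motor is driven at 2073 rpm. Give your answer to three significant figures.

138 rpm

the drive motor → shaft B (belt, 5.7/13.8): 2073 ÷ 0.41304 = 5018.8 rpm
shaft B → shaft C (internal gear, 144/16): 5018.8 ÷ 9 = 557.65 rpm
shaft C → the spindle (gear mesh, 97/24): 557.65 ÷ 4.0417 = 137.98 rpm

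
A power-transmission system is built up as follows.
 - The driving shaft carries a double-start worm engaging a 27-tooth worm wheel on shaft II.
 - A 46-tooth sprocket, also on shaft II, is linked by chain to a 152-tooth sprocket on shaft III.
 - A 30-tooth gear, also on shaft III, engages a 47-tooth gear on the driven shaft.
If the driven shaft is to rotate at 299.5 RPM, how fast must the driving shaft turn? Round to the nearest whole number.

20931 RPM

Overall ratio R = 13.5 × 3.3043 × 1.5667 = 69.887.
Required input speed = output speed × R = 299.5 × 69.887 = 20931 RPM.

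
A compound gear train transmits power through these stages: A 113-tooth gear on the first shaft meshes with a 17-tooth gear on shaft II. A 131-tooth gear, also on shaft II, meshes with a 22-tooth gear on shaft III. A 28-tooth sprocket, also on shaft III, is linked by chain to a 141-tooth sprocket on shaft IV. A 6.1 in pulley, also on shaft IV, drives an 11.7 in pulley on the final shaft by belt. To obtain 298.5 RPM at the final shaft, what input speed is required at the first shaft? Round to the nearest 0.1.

72.8 RPM

Overall ratio R = 0.15044 × 0.16794 × 5.0357 × 1.918 = 0.24403.
Required input speed = output speed × R = 298.5 × 0.24403 = 72.842 RPM.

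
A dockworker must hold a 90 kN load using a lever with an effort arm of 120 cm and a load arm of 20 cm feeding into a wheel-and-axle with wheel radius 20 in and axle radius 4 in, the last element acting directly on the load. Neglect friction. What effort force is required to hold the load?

Lever MA = effort arm / load arm = 120/20 = 6.
Wheel-and-axle MA = R/r = 20/4 = 5.
Combined ideal MA = 6 × 5 = 30.
Effort = load / MA = 90 / 30 = 3 kN.

3 kN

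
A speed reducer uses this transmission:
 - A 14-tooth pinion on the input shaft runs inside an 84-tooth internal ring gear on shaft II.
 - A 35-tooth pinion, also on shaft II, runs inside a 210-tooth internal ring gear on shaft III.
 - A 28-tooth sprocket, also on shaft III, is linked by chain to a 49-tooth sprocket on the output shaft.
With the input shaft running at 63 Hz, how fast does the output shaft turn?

1 Hz

Internal gear: ratio = 84/14 = 6, so shaft II turns at 63 / 6 = 10.5 Hz.
Internal gear: ratio = 210/35 = 6, so shaft III turns at 10.5 / 6 = 1.75 Hz.
Chain: ratio = 49/28 = 1.75, so the output shaft turns at 1.75 / 1.75 = 1 Hz.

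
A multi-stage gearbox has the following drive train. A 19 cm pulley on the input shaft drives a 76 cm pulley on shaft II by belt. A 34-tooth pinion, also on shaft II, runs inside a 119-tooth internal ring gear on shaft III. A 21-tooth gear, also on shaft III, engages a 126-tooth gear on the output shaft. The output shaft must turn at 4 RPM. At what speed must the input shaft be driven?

Overall ratio R = 4 × 3.5 × 6 = 84.
Required input speed = output speed × R = 4 × 84 = 336 RPM.

336 RPM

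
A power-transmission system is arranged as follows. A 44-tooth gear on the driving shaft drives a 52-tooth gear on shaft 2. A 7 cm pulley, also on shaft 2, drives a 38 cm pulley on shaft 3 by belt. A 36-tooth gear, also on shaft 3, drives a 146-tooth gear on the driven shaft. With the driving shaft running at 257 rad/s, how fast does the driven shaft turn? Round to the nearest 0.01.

gear mesh 52/44 = 1.1818 → 257/1.1818 = 217.46 rad/s
belt 38/7 = 5.4286 → 217.46/5.4286 = 40.059 rad/s
gear mesh 146/36 = 4.0556 → 40.059/4.0556 = 9.8775 rad/s

9.88 rad/s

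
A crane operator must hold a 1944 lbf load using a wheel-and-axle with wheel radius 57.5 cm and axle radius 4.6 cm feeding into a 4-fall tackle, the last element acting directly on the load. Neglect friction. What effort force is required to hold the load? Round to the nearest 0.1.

38.9 lbf

Wheel-and-axle MA = R/r = 57.5/4.6 = 12.5.
Block-and-tackle MA = number of supporting rope parts = 4.
Combined ideal MA = 12.5 × 4 = 50.
Effort = load / MA = 1944 / 50 = 38.88 lbf.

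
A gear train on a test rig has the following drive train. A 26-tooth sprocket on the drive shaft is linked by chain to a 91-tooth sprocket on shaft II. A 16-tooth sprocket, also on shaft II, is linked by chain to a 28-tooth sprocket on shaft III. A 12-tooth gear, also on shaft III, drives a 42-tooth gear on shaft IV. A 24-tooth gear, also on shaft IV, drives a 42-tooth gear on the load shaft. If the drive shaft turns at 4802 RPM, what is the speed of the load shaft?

128 RPM

chain 91/26 = 3.5 → 4802/3.5 = 1372 RPM
chain 28/16 = 1.75 → 1372/1.75 = 784 RPM
gear mesh 42/12 = 3.5 → 784/3.5 = 224 RPM
gear mesh 42/24 = 1.75 → 224/1.75 = 128 RPM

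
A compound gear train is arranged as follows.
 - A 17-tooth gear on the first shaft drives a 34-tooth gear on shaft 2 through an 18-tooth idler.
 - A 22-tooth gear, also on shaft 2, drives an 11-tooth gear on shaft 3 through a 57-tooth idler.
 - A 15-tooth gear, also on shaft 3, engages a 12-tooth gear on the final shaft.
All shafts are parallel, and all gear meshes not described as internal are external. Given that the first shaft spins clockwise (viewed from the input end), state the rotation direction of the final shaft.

the first shaft → shaft 2: driver → idler → driven is 2 external meshes, 2 reversals → CW.
shaft 2 → shaft 3: driver → idler → driven is 2 external meshes, 2 reversals → CW.
shaft 3 → the final shaft: external mesh, 1 reversal → CCW.
5 reversals in total — an odd number — so the final shaft turns opposite to the first shaft.

anticlockwise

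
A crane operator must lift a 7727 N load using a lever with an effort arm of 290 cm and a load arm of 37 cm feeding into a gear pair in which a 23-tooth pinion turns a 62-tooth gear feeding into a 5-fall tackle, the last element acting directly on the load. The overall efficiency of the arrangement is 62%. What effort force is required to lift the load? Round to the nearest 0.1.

118.0 N

Lever MA = effort arm / load arm = 290/37 = 7.8378.
Gear pair MA = 62/23 = 2.6957.
Block-and-tackle MA = number of supporting rope parts = 5.
Combined ideal MA = 7.8378 × 2.6957 × 5 = 105.64.
Actual MA = 105.64 × 0.62 = 65.497.
Effort = load / actual MA = 7727 / 65.497 = 117.97 N.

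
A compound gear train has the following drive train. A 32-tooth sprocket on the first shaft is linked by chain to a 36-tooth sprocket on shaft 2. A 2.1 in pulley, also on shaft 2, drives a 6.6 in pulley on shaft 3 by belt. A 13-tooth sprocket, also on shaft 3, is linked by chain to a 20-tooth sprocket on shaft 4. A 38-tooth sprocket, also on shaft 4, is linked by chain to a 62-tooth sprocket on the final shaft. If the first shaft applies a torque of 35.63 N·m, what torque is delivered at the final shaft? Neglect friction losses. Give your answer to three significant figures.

316 N·m

Chain: ratio = 36/32 = 1.125; torque at shaft 2 = 35.63 × 1.125 = 40.084 N·m.
Belt: ratio = 6.6/2.1 = 3.1429; torque at shaft 3 = 40.084 × 3.1429 = 125.98 N·m.
Chain: ratio = 20/13 = 1.5385; torque at shaft 4 = 125.98 × 1.5385 = 193.81 N·m.
Chain: ratio = 62/38 = 1.6316; torque at the final shaft = 193.81 × 1.6316 = 316.22 N·m.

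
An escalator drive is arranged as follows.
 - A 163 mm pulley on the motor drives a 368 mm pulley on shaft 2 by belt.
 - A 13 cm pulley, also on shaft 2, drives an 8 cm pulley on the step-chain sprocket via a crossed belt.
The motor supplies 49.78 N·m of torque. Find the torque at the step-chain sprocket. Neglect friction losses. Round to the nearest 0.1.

69.2 N·m

Belt: ratio = 368/163 = 2.2577; torque at shaft 2 = 49.78 × 2.2577 = 112.39 N·m.
Belt: ratio = 8/13 = 0.61538; torque at the step-chain sprocket = 112.39 × 0.61538 = 69.161 N·m.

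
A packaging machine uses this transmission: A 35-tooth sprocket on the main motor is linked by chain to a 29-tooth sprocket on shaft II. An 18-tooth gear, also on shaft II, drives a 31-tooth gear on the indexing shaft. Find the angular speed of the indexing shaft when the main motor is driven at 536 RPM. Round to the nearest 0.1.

Chain: ratio = 29/35 = 0.82857, so shaft II turns at 536 / 0.82857 = 646.9 RPM.
Gear mesh: ratio = 31/18 = 1.7222, so the indexing shaft turns at 646.9 / 1.7222 = 375.62 RPM.

375.6 RPM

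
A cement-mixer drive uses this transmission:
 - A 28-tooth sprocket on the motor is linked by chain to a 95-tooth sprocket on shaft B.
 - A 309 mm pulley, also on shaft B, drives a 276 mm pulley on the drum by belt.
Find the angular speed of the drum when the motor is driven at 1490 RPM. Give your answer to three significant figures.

492 RPM

chain 95/28 = 3.3929 → 1490/3.3929 = 439.16 RPM
belt 276/309 = 0.8932 → 439.16/0.8932 = 491.67 RPM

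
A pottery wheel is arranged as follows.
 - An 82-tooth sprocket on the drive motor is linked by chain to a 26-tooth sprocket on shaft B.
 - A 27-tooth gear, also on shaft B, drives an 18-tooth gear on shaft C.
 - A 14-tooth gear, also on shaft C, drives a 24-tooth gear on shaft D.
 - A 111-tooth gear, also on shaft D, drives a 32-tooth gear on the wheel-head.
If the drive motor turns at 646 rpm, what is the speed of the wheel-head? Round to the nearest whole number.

chain 26/82 = 0.31707 → 646/0.31707 = 2037.4 rpm
gear mesh 18/27 = 0.66667 → 2037.4/0.66667 = 3056.1 rpm
gear mesh 24/14 = 1.7143 → 3056.1/1.7143 = 1782.7 rpm
gear mesh 32/111 = 0.28829 → 1782.7/0.28829 = 6183.8 rpm

6184 rpm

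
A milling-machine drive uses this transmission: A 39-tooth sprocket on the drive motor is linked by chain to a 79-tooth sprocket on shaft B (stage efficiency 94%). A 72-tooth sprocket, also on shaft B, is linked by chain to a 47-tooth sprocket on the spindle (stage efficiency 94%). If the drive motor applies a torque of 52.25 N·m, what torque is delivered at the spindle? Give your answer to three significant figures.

61.0 N·m

chain 79/39 = 2.0256 → τ = 52.25·2.0256·0.94 = 99.489 N·m
chain 47/72 = 0.65278 → τ = 99.489·0.65278·0.94 = 61.048 N·m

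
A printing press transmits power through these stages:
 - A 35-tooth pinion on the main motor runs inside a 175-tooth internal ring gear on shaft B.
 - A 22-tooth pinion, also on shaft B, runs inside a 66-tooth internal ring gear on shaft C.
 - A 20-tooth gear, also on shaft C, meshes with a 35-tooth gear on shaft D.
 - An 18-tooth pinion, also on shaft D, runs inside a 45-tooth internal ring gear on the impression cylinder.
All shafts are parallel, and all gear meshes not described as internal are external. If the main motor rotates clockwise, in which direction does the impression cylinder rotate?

the main motor → shaft B: internal mesh, same direction → CW.
shaft B → shaft C: internal mesh, same direction → CW.
shaft C → shaft D: external mesh, 1 reversal → CCW.
shaft D → the impression cylinder: internal mesh, same direction → CCW.
1 reversal in total — an odd number — so the impression cylinder turns opposite to the main motor.

counterclockwise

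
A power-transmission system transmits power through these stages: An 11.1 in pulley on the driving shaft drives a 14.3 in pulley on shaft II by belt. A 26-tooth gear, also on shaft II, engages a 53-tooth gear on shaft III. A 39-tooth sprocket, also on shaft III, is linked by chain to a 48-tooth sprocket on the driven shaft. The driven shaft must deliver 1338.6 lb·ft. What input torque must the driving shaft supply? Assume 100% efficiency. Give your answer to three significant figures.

414 lb·ft

Overall ratio R = 1.2883 × 2.0385 × 1.2308 = 3.2322.
Input torque = output torque / R = 1338.6 / 3.2322 = 414.15 lb·ft.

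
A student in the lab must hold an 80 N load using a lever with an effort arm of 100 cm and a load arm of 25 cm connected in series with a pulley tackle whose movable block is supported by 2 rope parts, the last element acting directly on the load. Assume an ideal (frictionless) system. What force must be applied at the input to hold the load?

Lever MA = effort arm / load arm = 100/25 = 4.
Block-and-tackle MA = number of supporting rope parts = 2.
Combined ideal MA = 4 × 2 = 8.
Effort = load / MA = 80 / 8 = 10 N.

10 N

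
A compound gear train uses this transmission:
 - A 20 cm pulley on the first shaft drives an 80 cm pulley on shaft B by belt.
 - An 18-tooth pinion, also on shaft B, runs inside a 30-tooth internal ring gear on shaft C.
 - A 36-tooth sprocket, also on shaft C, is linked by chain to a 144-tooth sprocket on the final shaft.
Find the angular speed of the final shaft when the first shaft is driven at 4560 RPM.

belt 80/20 = 4 → 4560/4 = 1140 RPM
internal gear 30/18 = 1.6667 → 1140/1.6667 = 684 RPM
chain 144/36 = 4 → 684/4 = 171 RPM

171 RPM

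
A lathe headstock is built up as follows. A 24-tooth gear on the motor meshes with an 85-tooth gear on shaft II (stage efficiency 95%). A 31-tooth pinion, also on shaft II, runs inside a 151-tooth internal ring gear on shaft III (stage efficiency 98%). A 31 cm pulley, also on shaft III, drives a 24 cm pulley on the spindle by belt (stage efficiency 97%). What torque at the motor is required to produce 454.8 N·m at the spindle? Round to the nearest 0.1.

Overall ratio R = 3.5417 × 4.871 × 0.77419 = 13.356; overall efficiency η = 0.95 × 0.98 × 0.97 = 0.9031.
Input torque = output torque / (R × η) = 454.8 / (13.356 × 0.9031) = 37.707 N·m.

37.7 N·m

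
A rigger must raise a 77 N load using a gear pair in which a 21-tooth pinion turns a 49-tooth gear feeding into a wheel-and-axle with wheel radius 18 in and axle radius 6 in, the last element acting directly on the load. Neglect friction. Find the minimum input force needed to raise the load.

11 N

Gear pair MA = 49/21 = 2.3333.
Wheel-and-axle MA = R/r = 18/6 = 3.
Combined ideal MA = 2.3333 × 3 = 7.
Effort = load / MA = 77 / 7 = 11 N.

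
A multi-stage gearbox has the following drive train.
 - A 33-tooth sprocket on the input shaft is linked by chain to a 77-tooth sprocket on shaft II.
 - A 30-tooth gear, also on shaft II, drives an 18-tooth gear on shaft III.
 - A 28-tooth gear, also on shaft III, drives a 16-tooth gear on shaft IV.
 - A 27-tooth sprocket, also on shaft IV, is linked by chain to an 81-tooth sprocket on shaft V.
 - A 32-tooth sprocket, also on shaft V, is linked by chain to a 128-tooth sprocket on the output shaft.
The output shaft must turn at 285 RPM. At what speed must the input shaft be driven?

2736 RPM

Overall ratio R = 2.3333 × 0.6 × 0.57143 × 3 × 4 = 9.6.
Required input speed = output speed × R = 285 × 9.6 = 2736 RPM.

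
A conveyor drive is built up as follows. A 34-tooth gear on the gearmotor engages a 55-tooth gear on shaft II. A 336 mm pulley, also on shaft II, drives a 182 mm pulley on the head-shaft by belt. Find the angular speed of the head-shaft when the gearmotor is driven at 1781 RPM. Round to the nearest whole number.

2033 RPM

gear mesh 55/34 = 1.6176 → 1781/1.6176 = 1101 RPM
belt 182/336 = 0.54167 → 1101/0.54167 = 2032.6 RPM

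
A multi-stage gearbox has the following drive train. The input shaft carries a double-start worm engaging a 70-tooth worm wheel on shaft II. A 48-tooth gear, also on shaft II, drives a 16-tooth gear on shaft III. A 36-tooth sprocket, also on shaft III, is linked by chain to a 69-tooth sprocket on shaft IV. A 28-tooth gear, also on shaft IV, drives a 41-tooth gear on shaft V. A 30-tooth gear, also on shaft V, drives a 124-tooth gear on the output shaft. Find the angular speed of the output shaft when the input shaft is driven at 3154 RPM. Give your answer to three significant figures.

23.3 RPM

the input shaft → shaft II (worm, 70/2): 3154 ÷ 35 = 90.114 RPM
shaft II → shaft III (gear mesh, 16/48): 90.114 ÷ 0.33333 = 270.34 RPM
shaft III → shaft IV (chain, 69/36): 270.34 ÷ 1.9167 = 141.05 RPM
shaft IV → shaft V (gear mesh, 41/28): 141.05 ÷ 1.4643 = 96.326 RPM
shaft V → the output shaft (gear mesh, 124/30): 96.326 ÷ 4.1333 = 23.305 RPM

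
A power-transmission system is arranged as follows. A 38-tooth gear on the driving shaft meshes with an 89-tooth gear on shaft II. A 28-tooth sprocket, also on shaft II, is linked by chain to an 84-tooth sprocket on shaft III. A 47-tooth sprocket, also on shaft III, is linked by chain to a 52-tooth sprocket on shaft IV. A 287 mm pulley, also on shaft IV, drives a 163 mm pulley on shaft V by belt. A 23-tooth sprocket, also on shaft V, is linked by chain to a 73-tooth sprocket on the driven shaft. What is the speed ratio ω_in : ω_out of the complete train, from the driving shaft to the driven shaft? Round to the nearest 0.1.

Each stage contributes driven/driver: gear mesh 89/38 = 2.3421, chain 84/28 = 3, chain 52/47 = 1.1064, belt 163/287 = 0.56794, chain 73/23 = 3.1739.
Overall: 2.3421 × 3 × 1.1064 × 0.56794 × 3.1739 = 14.013.

14.0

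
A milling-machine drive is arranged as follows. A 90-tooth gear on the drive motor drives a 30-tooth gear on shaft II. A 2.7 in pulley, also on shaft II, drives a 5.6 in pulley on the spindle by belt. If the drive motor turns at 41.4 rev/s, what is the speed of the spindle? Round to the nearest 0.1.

59.9 rev/s

gear mesh 30/90 = 0.33333 → 41.4/0.33333 = 124.2 rev/s
belt 5.6/2.7 = 2.0741 → 124.2/2.0741 = 59.882 rev/s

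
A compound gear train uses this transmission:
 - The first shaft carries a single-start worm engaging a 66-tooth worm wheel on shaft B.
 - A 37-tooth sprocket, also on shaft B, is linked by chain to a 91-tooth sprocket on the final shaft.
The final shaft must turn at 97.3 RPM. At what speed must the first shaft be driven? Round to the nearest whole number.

Overall ratio R = 66 × 2.4595 = 162.32.
Required input speed = output speed × R = 97.3 × 162.32 = 15794 RPM.

15794 RPM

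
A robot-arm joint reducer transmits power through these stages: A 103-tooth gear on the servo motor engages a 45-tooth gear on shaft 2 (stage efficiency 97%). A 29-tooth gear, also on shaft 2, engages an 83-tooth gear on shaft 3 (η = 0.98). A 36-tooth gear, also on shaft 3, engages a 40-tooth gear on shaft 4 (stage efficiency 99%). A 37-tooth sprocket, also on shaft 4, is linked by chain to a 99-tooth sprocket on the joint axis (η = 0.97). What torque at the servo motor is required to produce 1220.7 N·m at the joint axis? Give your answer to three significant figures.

360 N·m

Overall ratio R = 0.43689 × 2.8621 × 1.1111 × 2.6757 = 3.7175; overall efficiency η = 0.97 × 0.98 × 0.99 × 0.97 = 0.9129.
Input torque = output torque / (R × η) = 1220.7 / (3.7175 × 0.9129) = 359.71 N·m.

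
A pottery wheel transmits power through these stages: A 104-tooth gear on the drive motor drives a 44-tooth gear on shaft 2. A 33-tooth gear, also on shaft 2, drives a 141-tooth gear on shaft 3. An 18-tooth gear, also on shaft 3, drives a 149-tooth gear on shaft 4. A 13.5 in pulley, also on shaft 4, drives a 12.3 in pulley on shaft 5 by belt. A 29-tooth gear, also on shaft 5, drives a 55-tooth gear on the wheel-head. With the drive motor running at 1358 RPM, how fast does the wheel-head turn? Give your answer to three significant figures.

52.5 RPM

gear mesh 44/104 = 0.42308 → 1358/0.42308 = 3209.8 RPM
gear mesh 141/33 = 4.2727 → 3209.8/4.2727 = 751.23 RPM
gear mesh 149/18 = 8.2778 → 751.23/8.2778 = 90.753 RPM
belt 12.3/13.5 = 0.91111 → 90.753/0.91111 = 99.607 RPM
gear mesh 55/29 = 1.8966 → 99.607/1.8966 = 52.52 RPM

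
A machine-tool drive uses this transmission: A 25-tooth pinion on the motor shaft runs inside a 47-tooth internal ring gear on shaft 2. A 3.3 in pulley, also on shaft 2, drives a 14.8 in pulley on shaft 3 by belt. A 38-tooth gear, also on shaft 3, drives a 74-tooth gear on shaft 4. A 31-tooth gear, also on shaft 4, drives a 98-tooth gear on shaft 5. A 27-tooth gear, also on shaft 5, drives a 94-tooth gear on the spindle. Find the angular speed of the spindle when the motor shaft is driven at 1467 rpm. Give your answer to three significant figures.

8.12 rpm

internal gear 47/25 = 1.88 → 1467/1.88 = 780.32 rpm
belt 14.8/3.3 = 4.4848 → 780.32/4.4848 = 173.99 rpm
gear mesh 74/38 = 1.9474 → 173.99/1.9474 = 89.346 rpm
gear mesh 98/31 = 3.1613 → 89.346/3.1613 = 28.263 rpm
gear mesh 94/27 = 3.4815 → 28.263/3.4815 = 8.118 rpm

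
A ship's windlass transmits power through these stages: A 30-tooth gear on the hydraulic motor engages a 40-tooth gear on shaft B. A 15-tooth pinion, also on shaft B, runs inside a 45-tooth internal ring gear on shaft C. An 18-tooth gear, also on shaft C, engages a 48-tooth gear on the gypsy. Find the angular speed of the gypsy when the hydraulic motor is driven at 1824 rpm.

Gear mesh: ratio = 40/30 = 1.3333, so shaft B turns at 1824 / 1.3333 = 1368 rpm.
Internal gear: ratio = 45/15 = 3, so shaft C turns at 1368 / 3 = 456 rpm.
Gear mesh: ratio = 48/18 = 2.6667, so the gypsy turns at 456 / 2.6667 = 171 rpm.

171 rpm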